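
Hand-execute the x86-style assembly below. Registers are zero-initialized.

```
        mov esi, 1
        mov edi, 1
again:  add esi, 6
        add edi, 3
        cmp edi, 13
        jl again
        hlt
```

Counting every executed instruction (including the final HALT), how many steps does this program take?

19

esi=1
edi=1
esi=1+6=7
edi=1+3=4
cmp edi, 13  (cmp 4,13)
jl again: taken
esi=7+6=13
edi=4+3=7
cmp edi, 13  (cmp 7,13)
jl again: taken
esi=13+6=19
edi=7+3=10
cmp edi, 13  (cmp 10,13)
jl again: taken
esi=19+6=25
edi=10+3=13
cmp edi, 13  (cmp 13,13)
jl again: not taken
halt.
Total executed instructions: 19.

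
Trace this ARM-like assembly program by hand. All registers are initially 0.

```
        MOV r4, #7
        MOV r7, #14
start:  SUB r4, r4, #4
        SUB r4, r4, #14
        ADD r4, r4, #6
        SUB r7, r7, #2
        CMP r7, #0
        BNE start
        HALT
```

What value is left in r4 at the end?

-77

MOV r4, #7 → r4=7
MOV r7, #14 → r7=14
SUB r4, r4, #4 → r4=7-4=3
SUB r4, r4, #14 → r4=3-14=-11
ADD r4, r4, #6 → r4=(-11)+6=-5
SUB r7, r7, #2 → r7=14-2=12
CMP r7, #0  (cmp 12,0)
BNE start: taken
SUB r4, r4, #4 → r4=(-5)-4=-9
SUB r4, r4, #14 → r4=(-9)-14=-23
ADD r4, r4, #6 → r4=(-23)+6=-17
SUB r7, r7, #2 → r7=12-2=10
CMP r7, #0  (cmp 10,0)
BNE start: taken
SUB r4, r4, #4 → r4=(-17)-4=-21
SUB r4, r4, #14 → r4=(-21)-14=-35
ADD r4, r4, #6 → r4=(-35)+6=-29
SUB r7, r7, #2 → r7=10-2=8
CMP r7, #0  (cmp 8,0)
BNE start: taken
SUB r4, r4, #4 → r4=(-29)-4=-33
SUB r4, r4, #14 → r4=(-33)-14=-47
ADD r4, r4, #6 → r4=(-47)+6=-41
SUB r7, r7, #2 → r7=8-2=6
CMP r7, #0  (cmp 6,0)
BNE start: taken
SUB r4, r4, #4 → r4=(-41)-4=-45
SUB r4, r4, #14 → r4=(-45)-14=-59
ADD r4, r4, #6 → r4=(-59)+6=-53
SUB r7, r7, #2 → r7=6-2=4
CMP r7, #0  (cmp 4,0)
BNE start: taken
SUB r4, r4, #4 → r4=(-53)-4=-57
SUB r4, r4, #14 → r4=(-57)-14=-71
ADD r4, r4, #6 → r4=(-71)+6=-65
SUB r7, r7, #2 → r7=4-2=2
CMP r7, #0  (cmp 2,0)
BNE start: taken
SUB r4, r4, #4 → r4=(-65)-4=-69
SUB r4, r4, #14 → r4=(-69)-14=-83
ADD r4, r4, #6 → r4=(-83)+6=-77
SUB r7, r7, #2 → r7=2-2=0
CMP r7, #0  (cmp 0,0)
BNE start: not taken
halt.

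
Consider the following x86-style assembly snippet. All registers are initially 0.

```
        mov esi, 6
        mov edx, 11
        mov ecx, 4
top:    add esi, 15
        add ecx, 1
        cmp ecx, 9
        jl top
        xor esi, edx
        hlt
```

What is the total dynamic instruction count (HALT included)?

mov esi, 6 → esi=6
mov edx, 11 → edx=11
mov ecx, 4 → ecx=4
add esi, 15 → esi=6+15=21
add ecx, 1 → ecx=4+1=5
cmp ecx, 9  (cmp 5,9)
jl top: taken
add esi, 15 → esi=21+15=36
add ecx, 1 → ecx=5+1=6
cmp ecx, 9  (cmp 6,9)
jl top: taken
add esi, 15 → esi=36+15=51
add ecx, 1 → ecx=6+1=7
cmp ecx, 9  (cmp 7,9)
jl top: taken
add esi, 15 → esi=51+15=66
add ecx, 1 → ecx=7+1=8
cmp ecx, 9  (cmp 8,9)
jl top: taken
add esi, 15 → esi=66+15=81
add ecx, 1 → ecx=8+1=9
cmp ecx, 9  (cmp 9,9)
jl top: not taken
xor esi, edx → esi=81^11=90
halt.
Total executed instructions: 25.

25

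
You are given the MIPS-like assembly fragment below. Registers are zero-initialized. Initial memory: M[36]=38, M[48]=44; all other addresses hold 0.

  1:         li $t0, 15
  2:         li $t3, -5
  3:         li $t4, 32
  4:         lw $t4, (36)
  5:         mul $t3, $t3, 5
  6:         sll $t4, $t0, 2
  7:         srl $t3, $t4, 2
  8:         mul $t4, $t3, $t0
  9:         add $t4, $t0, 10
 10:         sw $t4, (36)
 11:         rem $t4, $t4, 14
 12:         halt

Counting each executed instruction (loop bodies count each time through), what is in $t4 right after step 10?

li $t0, 15 → $t0=15
li $t3, -5 → $t3=-5
li $t4, 32 → $t4=32
lw $t4, (36) → $t4=M[36]=38
mul $t3, $t3, 5 → $t3=(-5)*5=-25
sll $t4, $t0, 2 → $t4=15<<2=60
srl $t3, $t4, 2 → $t3=60>>2=15
mul $t4, $t3, $t0 → $t4=15*15=225
add $t4, $t0, 10 → $t4=15+10=25
sw $t4, (36) → M[36]=25
After step 10: $t4 = 25.

25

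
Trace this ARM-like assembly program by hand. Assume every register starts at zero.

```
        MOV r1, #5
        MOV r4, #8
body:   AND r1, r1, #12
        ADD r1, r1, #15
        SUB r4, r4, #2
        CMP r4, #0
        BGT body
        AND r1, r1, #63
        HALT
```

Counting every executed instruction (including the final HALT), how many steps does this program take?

MOV r1, #5 → r1=5
MOV r4, #8 → r4=8
AND r1, r1, #12 → r1=5&12=4
ADD r1, r1, #15 → r1=4+15=19
SUB r4, r4, #2 → r4=8-2=6
CMP r4, #0  (cmp 6,0)
BGT body: taken
AND r1, r1, #12 → r1=19&12=0
ADD r1, r1, #15 → r1=0+15=15
SUB r4, r4, #2 → r4=6-2=4
CMP r4, #0  (cmp 4,0)
BGT body: taken
AND r1, r1, #12 → r1=15&12=12
ADD r1, r1, #15 → r1=12+15=27
SUB r4, r4, #2 → r4=4-2=2
CMP r4, #0  (cmp 2,0)
BGT body: taken
AND r1, r1, #12 → r1=27&12=8
ADD r1, r1, #15 → r1=8+15=23
SUB r4, r4, #2 → r4=2-2=0
CMP r4, #0  (cmp 0,0)
BGT body: not taken
AND r1, r1, #63 → r1=23&63=23
halt.
Total executed instructions: 24.

24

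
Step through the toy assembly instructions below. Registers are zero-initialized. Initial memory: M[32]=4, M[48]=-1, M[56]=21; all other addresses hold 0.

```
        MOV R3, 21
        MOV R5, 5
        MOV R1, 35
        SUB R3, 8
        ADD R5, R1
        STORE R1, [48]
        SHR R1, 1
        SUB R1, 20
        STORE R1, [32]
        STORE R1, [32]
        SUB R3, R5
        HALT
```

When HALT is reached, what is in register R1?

MOV R3, 21 → R3=21
MOV R5, 5 → R5=5
MOV R1, 35 → R1=35
SUB R3, 8 → R3=21-8=13
ADD R5, R1 → R5=5+35=40
STORE R1, [48] → M[48]=35
SHR R1, 1 → R1=35>>1=17
SUB R1, 20 → R1=17-20=-3
STORE R1, [32] → M[32]=-3
STORE R1, [32] → M[32]=-3
SUB R3, R5 → R3=13-40=-27
halt.

-3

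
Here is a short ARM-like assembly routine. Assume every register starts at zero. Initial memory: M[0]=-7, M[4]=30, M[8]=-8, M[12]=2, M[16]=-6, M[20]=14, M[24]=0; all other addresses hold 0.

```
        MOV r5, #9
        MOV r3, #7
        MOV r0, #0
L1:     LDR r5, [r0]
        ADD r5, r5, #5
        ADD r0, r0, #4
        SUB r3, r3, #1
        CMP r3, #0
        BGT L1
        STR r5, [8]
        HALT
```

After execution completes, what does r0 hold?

28

MOV r5, #9 → r5=9
MOV r3, #7 → r3=7
MOV r0, #0 → r0=0
LDR r5, [r0] → r5=M[0]=-7
ADD r5, r5, #5 → r5=(-7)+5=-2
ADD r0, r0, #4 → r0=0+4=4
SUB r3, r3, #1 → r3=7-1=6
CMP r3, #0  (cmp 6,0)
BGT L1: taken
LDR r5, [r0] → r5=M[4]=30
ADD r5, r5, #5 → r5=30+5=35
ADD r0, r0, #4 → r0=4+4=8
SUB r3, r3, #1 → r3=6-1=5
CMP r3, #0  (cmp 5,0)
BGT L1: taken
LDR r5, [r0] → r5=M[8]=-8
ADD r5, r5, #5 → r5=(-8)+5=-3
ADD r0, r0, #4 → r0=8+4=12
SUB r3, r3, #1 → r3=5-1=4
CMP r3, #0  (cmp 4,0)
BGT L1: taken
LDR r5, [r0] → r5=M[12]=2
ADD r5, r5, #5 → r5=2+5=7
ADD r0, r0, #4 → r0=12+4=16
SUB r3, r3, #1 → r3=4-1=3
CMP r3, #0  (cmp 3,0)
BGT L1: taken
LDR r5, [r0] → r5=M[16]=-6
ADD r5, r5, #5 → r5=(-6)+5=-1
ADD r0, r0, #4 → r0=16+4=20
SUB r3, r3, #1 → r3=3-1=2
CMP r3, #0  (cmp 2,0)
BGT L1: taken
LDR r5, [r0] → r5=M[20]=14
ADD r5, r5, #5 → r5=14+5=19
ADD r0, r0, #4 → r0=20+4=24
SUB r3, r3, #1 → r3=2-1=1
CMP r3, #0  (cmp 1,0)
BGT L1: taken
LDR r5, [r0] → r5=M[24]=0
ADD r5, r5, #5 → r5=0+5=5
ADD r0, r0, #4 → r0=24+4=28
SUB r3, r3, #1 → r3=1-1=0
CMP r3, #0  (cmp 0,0)
BGT L1: not taken
STR r5, [8] → M[8]=5
halt.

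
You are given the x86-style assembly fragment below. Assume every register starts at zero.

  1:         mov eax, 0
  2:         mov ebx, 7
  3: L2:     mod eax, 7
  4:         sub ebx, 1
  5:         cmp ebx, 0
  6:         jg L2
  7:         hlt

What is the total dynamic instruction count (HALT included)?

31

eax=0
ebx=7
eax=0%7=0
ebx=7-1=6
cmp ebx, 0  (cmp 6,0)
jg L2: taken
eax=0%7=0
ebx=6-1=5
cmp ebx, 0  (cmp 5,0)
jg L2: taken
eax=0%7=0
ebx=5-1=4
cmp ebx, 0  (cmp 4,0)
jg L2: taken
eax=0%7=0
ebx=4-1=3
cmp ebx, 0  (cmp 3,0)
jg L2: taken
eax=0%7=0
ebx=3-1=2
cmp ebx, 0  (cmp 2,0)
jg L2: taken
eax=0%7=0
ebx=2-1=1
cmp ebx, 0  (cmp 1,0)
jg L2: taken
eax=0%7=0
ebx=1-1=0
cmp ebx, 0  (cmp 0,0)
jg L2: not taken
halt.
Total executed instructions: 31.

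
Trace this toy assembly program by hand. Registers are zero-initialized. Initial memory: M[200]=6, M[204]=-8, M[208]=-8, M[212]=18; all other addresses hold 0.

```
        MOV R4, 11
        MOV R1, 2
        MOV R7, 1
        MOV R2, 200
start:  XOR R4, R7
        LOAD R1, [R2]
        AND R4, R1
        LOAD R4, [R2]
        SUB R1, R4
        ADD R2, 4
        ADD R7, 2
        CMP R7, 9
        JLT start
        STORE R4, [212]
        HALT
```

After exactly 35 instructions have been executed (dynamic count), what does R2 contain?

212

after MOV R4, 11: R4=11
after MOV R1, 2: R1=2
after MOV R7, 1: R7=1
after MOV R2, 200: R2=200
after XOR R4, R7: R4=11^1=10
after LOAD R1, [R2]: R1=M[200]=6
after AND R4, R1: R4=10&6=2
after LOAD R4, [R2]: R4=M[200]=6
after SUB R1, R4: R1=6-6=0
after ADD R2, 4: R2=200+4=204
after ADD R7, 2: R7=1+2=3
CMP R7, 9  (cmp 3,9)
JLT start: taken
after XOR R4, R7: R4=6^3=5
after LOAD R1, [R2]: R1=M[204]=-8
after AND R4, R1: R4=5&(-8)=0
after LOAD R4, [R2]: R4=M[204]=-8
after SUB R1, R4: R1=(-8)-(-8)=0
after ADD R2, 4: R2=204+4=208
after ADD R7, 2: R7=3+2=5
CMP R7, 9  (cmp 5,9)
JLT start: taken
after XOR R4, R7: R4=(-8)^5=-3
after LOAD R1, [R2]: R1=M[208]=-8
after AND R4, R1: R4=(-3)&(-8)=-8
after LOAD R4, [R2]: R4=M[208]=-8
after SUB R1, R4: R1=(-8)-(-8)=0
after ADD R2, 4: R2=208+4=212
after ADD R7, 2: R7=5+2=7
CMP R7, 9  (cmp 7,9)
JLT start: taken
after XOR R4, R7: R4=(-8)^7=-1
after LOAD R1, [R2]: R1=M[212]=18
after AND R4, R1: R4=(-1)&18=18
after LOAD R4, [R2]: R4=M[212]=18
After step 35: R2 = 212.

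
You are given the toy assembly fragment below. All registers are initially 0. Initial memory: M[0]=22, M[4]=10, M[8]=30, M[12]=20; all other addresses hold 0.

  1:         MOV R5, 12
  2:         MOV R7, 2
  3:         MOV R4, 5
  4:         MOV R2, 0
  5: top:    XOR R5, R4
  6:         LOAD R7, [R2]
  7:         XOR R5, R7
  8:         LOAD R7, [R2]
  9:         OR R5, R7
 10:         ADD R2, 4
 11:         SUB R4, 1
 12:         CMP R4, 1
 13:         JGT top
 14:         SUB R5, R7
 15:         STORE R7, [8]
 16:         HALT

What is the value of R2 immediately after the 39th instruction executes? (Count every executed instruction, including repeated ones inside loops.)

R5=12
R7=2
R4=5
R2=0
R5=12^5=9
R7=M[0]=22
R5=9^22=31
R7=M[0]=22
R5=31|22=31
R2=0+4=4
R4=5-1=4
CMP R4, 1  (cmp 4,1)
JGT top: taken
R5=31^4=27
R7=M[4]=10
R5=27^10=17
R7=M[4]=10
R5=17|10=27
R2=4+4=8
R4=4-1=3
CMP R4, 1  (cmp 3,1)
JGT top: taken
R5=27^3=24
R7=M[8]=30
R5=24^30=6
R7=M[8]=30
R5=6|30=30
R2=8+4=12
R4=3-1=2
CMP R4, 1  (cmp 2,1)
JGT top: taken
R5=30^2=28
R7=M[12]=20
R5=28^20=8
R7=M[12]=20
R5=8|20=28
R2=12+4=16
R4=2-1=1
CMP R4, 1  (cmp 1,1)
After step 39: R2 = 16.

16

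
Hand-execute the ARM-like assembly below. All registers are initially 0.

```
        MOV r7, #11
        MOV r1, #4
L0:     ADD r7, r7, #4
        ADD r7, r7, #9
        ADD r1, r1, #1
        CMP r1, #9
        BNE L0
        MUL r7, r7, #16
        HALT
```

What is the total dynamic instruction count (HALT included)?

29

after MOV r7, #11: r7=11
after MOV r1, #4: r1=4
after ADD r7, r7, #4: r7=11+4=15
after ADD r7, r7, #9: r7=15+9=24
after ADD r1, r1, #1: r1=4+1=5
CMP r1, #9  (cmp 5,9)
BNE L0: taken
after ADD r7, r7, #4: r7=24+4=28
after ADD r7, r7, #9: r7=28+9=37
after ADD r1, r1, #1: r1=5+1=6
CMP r1, #9  (cmp 6,9)
BNE L0: taken
after ADD r7, r7, #4: r7=37+4=41
after ADD r7, r7, #9: r7=41+9=50
after ADD r1, r1, #1: r1=6+1=7
CMP r1, #9  (cmp 7,9)
BNE L0: taken
after ADD r7, r7, #4: r7=50+4=54
after ADD r7, r7, #9: r7=54+9=63
after ADD r1, r1, #1: r1=7+1=8
CMP r1, #9  (cmp 8,9)
BNE L0: taken
after ADD r7, r7, #4: r7=63+4=67
after ADD r7, r7, #9: r7=67+9=76
after ADD r1, r1, #1: r1=8+1=9
CMP r1, #9  (cmp 9,9)
BNE L0: not taken
after MUL r7, r7, #16: r7=76*16=1216
halt.
Total executed instructions: 29.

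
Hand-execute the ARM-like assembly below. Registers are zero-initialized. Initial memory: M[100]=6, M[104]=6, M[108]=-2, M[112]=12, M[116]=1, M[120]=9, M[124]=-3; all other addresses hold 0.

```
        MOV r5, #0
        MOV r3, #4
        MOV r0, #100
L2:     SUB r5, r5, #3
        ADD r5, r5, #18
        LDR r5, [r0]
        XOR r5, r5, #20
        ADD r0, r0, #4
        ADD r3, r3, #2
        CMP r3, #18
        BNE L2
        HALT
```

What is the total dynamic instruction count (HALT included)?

MOV r5, #0 → r5=0
MOV r3, #4 → r3=4
MOV r0, #100 → r0=100
SUB r5, r5, #3 → r5=0-3=-3
ADD r5, r5, #18 → r5=(-3)+18=15
LDR r5, [r0] → r5=M[100]=6
XOR r5, r5, #20 → r5=6^20=18
ADD r0, r0, #4 → r0=100+4=104
ADD r3, r3, #2 → r3=4+2=6
CMP r3, #18  (cmp 6,18)
BNE L2: taken
SUB r5, r5, #3 → r5=18-3=15
ADD r5, r5, #18 → r5=15+18=33
LDR r5, [r0] → r5=M[104]=6
XOR r5, r5, #20 → r5=6^20=18
ADD r0, r0, #4 → r0=104+4=108
ADD r3, r3, #2 → r3=6+2=8
CMP r3, #18  (cmp 8,18)
BNE L2: taken
SUB r5, r5, #3 → r5=18-3=15
ADD r5, r5, #18 → r5=15+18=33
LDR r5, [r0] → r5=M[108]=-2
XOR r5, r5, #20 → r5=(-2)^20=-22
ADD r0, r0, #4 → r0=108+4=112
ADD r3, r3, #2 → r3=8+2=10
CMP r3, #18  (cmp 10,18)
BNE L2: taken
SUB r5, r5, #3 → r5=(-22)-3=-25
ADD r5, r5, #18 → r5=(-25)+18=-7
LDR r5, [r0] → r5=M[112]=12
XOR r5, r5, #20 → r5=12^20=24
ADD r0, r0, #4 → r0=112+4=116
ADD r3, r3, #2 → r3=10+2=12
CMP r3, #18  (cmp 12,18)
BNE L2: taken
SUB r5, r5, #3 → r5=24-3=21
ADD r5, r5, #18 → r5=21+18=39
LDR r5, [r0] → r5=M[116]=1
XOR r5, r5, #20 → r5=1^20=21
ADD r0, r0, #4 → r0=116+4=120
ADD r3, r3, #2 → r3=12+2=14
CMP r3, #18  (cmp 14,18)
BNE L2: taken
SUB r5, r5, #3 → r5=21-3=18
ADD r5, r5, #18 → r5=18+18=36
LDR r5, [r0] → r5=M[120]=9
XOR r5, r5, #20 → r5=9^20=29
ADD r0, r0, #4 → r0=120+4=124
ADD r3, r3, #2 → r3=14+2=16
CMP r3, #18  (cmp 16,18)
BNE L2: taken
SUB r5, r5, #3 → r5=29-3=26
ADD r5, r5, #18 → r5=26+18=44
LDR r5, [r0] → r5=M[124]=-3
XOR r5, r5, #20 → r5=(-3)^20=-23
ADD r0, r0, #4 → r0=124+4=128
ADD r3, r3, #2 → r3=16+2=18
CMP r3, #18  (cmp 18,18)
BNE L2: not taken
halt.
Total executed instructions: 60.

60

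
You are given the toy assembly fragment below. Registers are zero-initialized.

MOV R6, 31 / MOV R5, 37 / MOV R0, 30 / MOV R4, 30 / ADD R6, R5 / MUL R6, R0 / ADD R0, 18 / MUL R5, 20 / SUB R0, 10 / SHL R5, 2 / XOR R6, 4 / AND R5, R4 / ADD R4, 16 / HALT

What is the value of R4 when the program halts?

MOV R6, 31 → R6=31
MOV R5, 37 → R5=37
MOV R0, 30 → R0=30
MOV R4, 30 → R4=30
ADD R6, R5 → R6=31+37=68
MUL R6, R0 → R6=68*30=2040
ADD R0, 18 → R0=30+18=48
MUL R5, 20 → R5=37*20=740
SUB R0, 10 → R0=48-10=38
SHL R5, 2 → R5=740<<2=2960
XOR R6, 4 → R6=2040^4=2044
AND R5, R4 → R5=2960&30=16
ADD R4, 16 → R4=30+16=46
halt.

46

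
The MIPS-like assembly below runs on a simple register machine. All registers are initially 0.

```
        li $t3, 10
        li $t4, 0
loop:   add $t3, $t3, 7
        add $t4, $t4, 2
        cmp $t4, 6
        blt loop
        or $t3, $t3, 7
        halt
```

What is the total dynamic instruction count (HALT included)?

16

li $t3, 10 → $t3=10
li $t4, 0 → $t4=0
add $t3, $t3, 7 → $t3=10+7=17
add $t4, $t4, 2 → $t4=0+2=2
cmp $t4, 6  (cmp 2,6)
blt loop: taken
add $t3, $t3, 7 → $t3=17+7=24
add $t4, $t4, 2 → $t4=2+2=4
cmp $t4, 6  (cmp 4,6)
blt loop: taken
add $t3, $t3, 7 → $t3=24+7=31
add $t4, $t4, 2 → $t4=4+2=6
cmp $t4, 6  (cmp 6,6)
blt loop: not taken
or $t3, $t3, 7 → $t3=31|7=31
halt.
Total executed instructions: 16.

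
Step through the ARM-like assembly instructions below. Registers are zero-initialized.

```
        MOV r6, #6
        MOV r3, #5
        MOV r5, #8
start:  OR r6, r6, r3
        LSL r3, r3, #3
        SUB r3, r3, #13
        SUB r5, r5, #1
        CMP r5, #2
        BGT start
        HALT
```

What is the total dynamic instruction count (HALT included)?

after MOV r6, #6: r6=6
after MOV r3, #5: r3=5
after MOV r5, #8: r5=8
after OR r6, r6, r3: r6=6|5=7
after LSL r3, r3, #3: r3=5<<3=40
after SUB r3, r3, #13: r3=40-13=27
after SUB r5, r5, #1: r5=8-1=7
CMP r5, #2  (cmp 7,2)
BGT start: taken
after OR r6, r6, r3: r6=7|27=31
after LSL r3, r3, #3: r3=27<<3=216
after SUB r3, r3, #13: r3=216-13=203
after SUB r5, r5, #1: r5=7-1=6
CMP r5, #2  (cmp 6,2)
BGT start: taken
after OR r6, r6, r3: r6=31|203=223
after LSL r3, r3, #3: r3=203<<3=1624
after SUB r3, r3, #13: r3=1624-13=1611
after SUB r5, r5, #1: r5=6-1=5
CMP r5, #2  (cmp 5,2)
BGT start: taken
after OR r6, r6, r3: r6=223|1611=1759
after LSL r3, r3, #3: r3=1611<<3=12888
after SUB r3, r3, #13: r3=12888-13=12875
after SUB r5, r5, #1: r5=5-1=4
CMP r5, #2  (cmp 4,2)
BGT start: taken
after OR r6, r6, r3: r6=1759|12875=14047
after LSL r3, r3, #3: r3=12875<<3=103000
after SUB r3, r3, #13: r3=103000-13=102987
after SUB r5, r5, #1: r5=4-1=3
CMP r5, #2  (cmp 3,2)
BGT start: taken
after OR r6, r6, r3: r6=14047|102987=112351
after LSL r3, r3, #3: r3=102987<<3=823896
after SUB r3, r3, #13: r3=823896-13=823883
after SUB r5, r5, #1: r5=3-1=2
CMP r5, #2  (cmp 2,2)
BGT start: not taken
halt.
Total executed instructions: 40.

40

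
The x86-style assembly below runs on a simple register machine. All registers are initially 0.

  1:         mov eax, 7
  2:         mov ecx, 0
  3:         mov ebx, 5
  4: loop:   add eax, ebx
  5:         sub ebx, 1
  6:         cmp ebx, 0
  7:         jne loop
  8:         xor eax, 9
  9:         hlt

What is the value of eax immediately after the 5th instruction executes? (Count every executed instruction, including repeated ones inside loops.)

12

eax=7
ecx=0
ebx=5
eax=7+5=12
ebx=5-1=4
After step 5: eax = 12.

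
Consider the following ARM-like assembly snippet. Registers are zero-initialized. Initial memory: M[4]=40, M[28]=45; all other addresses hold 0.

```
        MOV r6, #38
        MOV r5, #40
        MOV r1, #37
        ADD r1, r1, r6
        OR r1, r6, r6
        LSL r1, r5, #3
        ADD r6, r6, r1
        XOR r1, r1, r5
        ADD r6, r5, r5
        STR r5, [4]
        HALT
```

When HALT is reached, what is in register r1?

r6=38
r5=40
r1=37
r1=37+38=75
r1=38|38=38
r1=40<<3=320
r6=38+320=358
r1=320^40=360
r6=40+40=80
STR r5, [4] → M[4]=40
halt.

360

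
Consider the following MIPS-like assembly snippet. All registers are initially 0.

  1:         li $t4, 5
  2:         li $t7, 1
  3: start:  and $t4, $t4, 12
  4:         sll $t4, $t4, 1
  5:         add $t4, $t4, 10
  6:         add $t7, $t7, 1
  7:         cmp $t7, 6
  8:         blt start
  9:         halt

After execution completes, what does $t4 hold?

li $t4, 5 → $t4=5
li $t7, 1 → $t7=1
and $t4, $t4, 12 → $t4=5&12=4
sll $t4, $t4, 1 → $t4=4<<1=8
add $t4, $t4, 10 → $t4=8+10=18
add $t7, $t7, 1 → $t7=1+1=2
cmp $t7, 6  (cmp 2,6)
blt start: taken
and $t4, $t4, 12 → $t4=18&12=0
sll $t4, $t4, 1 → $t4=0<<1=0
add $t4, $t4, 10 → $t4=0+10=10
add $t7, $t7, 1 → $t7=2+1=3
cmp $t7, 6  (cmp 3,6)
blt start: taken
and $t4, $t4, 12 → $t4=10&12=8
sll $t4, $t4, 1 → $t4=8<<1=16
add $t4, $t4, 10 → $t4=16+10=26
add $t7, $t7, 1 → $t7=3+1=4
cmp $t7, 6  (cmp 4,6)
blt start: taken
and $t4, $t4, 12 → $t4=26&12=8
sll $t4, $t4, 1 → $t4=8<<1=16
add $t4, $t4, 10 → $t4=16+10=26
add $t7, $t7, 1 → $t7=4+1=5
cmp $t7, 6  (cmp 5,6)
blt start: taken
and $t4, $t4, 12 → $t4=26&12=8
sll $t4, $t4, 1 → $t4=8<<1=16
add $t4, $t4, 10 → $t4=16+10=26
add $t7, $t7, 1 → $t7=5+1=6
cmp $t7, 6  (cmp 6,6)
blt start: not taken
halt.

26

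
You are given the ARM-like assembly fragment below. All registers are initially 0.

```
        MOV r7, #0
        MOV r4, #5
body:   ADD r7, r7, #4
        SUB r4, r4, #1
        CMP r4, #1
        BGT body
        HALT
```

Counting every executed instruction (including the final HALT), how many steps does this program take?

r7=0
r4=5
r7=0+4=4
r4=5-1=4
CMP r4, #1  (cmp 4,1)
BGT body: taken
r7=4+4=8
r4=4-1=3
CMP r4, #1  (cmp 3,1)
BGT body: taken
r7=8+4=12
r4=3-1=2
CMP r4, #1  (cmp 2,1)
BGT body: taken
r7=12+4=16
r4=2-1=1
CMP r4, #1  (cmp 1,1)
BGT body: not taken
halt.
Total executed instructions: 19.

19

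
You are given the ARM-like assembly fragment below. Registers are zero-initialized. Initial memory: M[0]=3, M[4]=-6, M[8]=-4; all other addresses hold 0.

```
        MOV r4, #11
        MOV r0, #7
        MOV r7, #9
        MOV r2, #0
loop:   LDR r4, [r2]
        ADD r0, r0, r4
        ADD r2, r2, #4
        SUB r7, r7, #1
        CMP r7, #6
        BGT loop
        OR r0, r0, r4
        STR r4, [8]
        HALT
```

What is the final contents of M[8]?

after MOV r4, #11: r4=11
after MOV r0, #7: r0=7
after MOV r7, #9: r7=9
after MOV r2, #0: r2=0
after LDR r4, [r2]: r4=M[0]=3
after ADD r0, r0, r4: r0=7+3=10
after ADD r2, r2, #4: r2=0+4=4
after SUB r7, r7, #1: r7=9-1=8
CMP r7, #6  (cmp 8,6)
BGT loop: taken
after LDR r4, [r2]: r4=M[4]=-6
after ADD r0, r0, r4: r0=10+(-6)=4
after ADD r2, r2, #4: r2=4+4=8
after SUB r7, r7, #1: r7=8-1=7
CMP r7, #6  (cmp 7,6)
BGT loop: taken
after LDR r4, [r2]: r4=M[8]=-4
after ADD r0, r0, r4: r0=4+(-4)=0
after ADD r2, r2, #4: r2=8+4=12
after SUB r7, r7, #1: r7=7-1=6
CMP r7, #6  (cmp 6,6)
BGT loop: not taken
after OR r0, r0, r4: r0=0|(-4)=-4
STR r4, [8] → M[8]=-4
halt.

-4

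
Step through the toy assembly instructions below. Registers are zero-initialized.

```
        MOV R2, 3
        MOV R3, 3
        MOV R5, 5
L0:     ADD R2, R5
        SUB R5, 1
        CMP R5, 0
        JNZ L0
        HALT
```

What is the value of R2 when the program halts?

18

R2=3
R3=3
R5=5
R2=3+5=8
R5=5-1=4
CMP R5, 0  (cmp 4,0)
JNZ L0: taken
R2=8+4=12
R5=4-1=3
CMP R5, 0  (cmp 3,0)
JNZ L0: taken
R2=12+3=15
R5=3-1=2
CMP R5, 0  (cmp 2,0)
JNZ L0: taken
R2=15+2=17
R5=2-1=1
CMP R5, 0  (cmp 1,0)
JNZ L0: taken
R2=17+1=18
R5=1-1=0
CMP R5, 0  (cmp 0,0)
JNZ L0: not taken
halt.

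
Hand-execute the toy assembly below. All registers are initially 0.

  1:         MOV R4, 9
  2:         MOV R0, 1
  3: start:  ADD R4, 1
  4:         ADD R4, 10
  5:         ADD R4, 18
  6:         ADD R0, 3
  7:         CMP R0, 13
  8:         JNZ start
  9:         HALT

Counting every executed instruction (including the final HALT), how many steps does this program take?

after MOV R4, 9: R4=9
after MOV R0, 1: R0=1
after ADD R4, 1: R4=9+1=10
after ADD R4, 10: R4=10+10=20
after ADD R4, 18: R4=20+18=38
after ADD R0, 3: R0=1+3=4
CMP R0, 13  (cmp 4,13)
JNZ start: taken
after ADD R4, 1: R4=38+1=39
after ADD R4, 10: R4=39+10=49
after ADD R4, 18: R4=49+18=67
after ADD R0, 3: R0=4+3=7
CMP R0, 13  (cmp 7,13)
JNZ start: taken
after ADD R4, 1: R4=67+1=68
after ADD R4, 10: R4=68+10=78
after ADD R4, 18: R4=78+18=96
after ADD R0, 3: R0=7+3=10
CMP R0, 13  (cmp 10,13)
JNZ start: taken
after ADD R4, 1: R4=96+1=97
after ADD R4, 10: R4=97+10=107
after ADD R4, 18: R4=107+18=125
after ADD R0, 3: R0=10+3=13
CMP R0, 13  (cmp 13,13)
JNZ start: not taken
halt.
Total executed instructions: 27.

27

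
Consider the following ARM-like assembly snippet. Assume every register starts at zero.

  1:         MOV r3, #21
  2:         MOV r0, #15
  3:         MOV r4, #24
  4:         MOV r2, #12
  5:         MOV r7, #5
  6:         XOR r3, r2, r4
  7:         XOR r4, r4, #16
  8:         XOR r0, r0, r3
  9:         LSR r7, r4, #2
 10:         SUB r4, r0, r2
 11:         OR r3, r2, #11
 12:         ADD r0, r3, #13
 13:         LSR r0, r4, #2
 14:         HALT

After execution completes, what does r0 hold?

3

after MOV r3, #21: r3=21
after MOV r0, #15: r0=15
after MOV r4, #24: r4=24
after MOV r2, #12: r2=12
after MOV r7, #5: r7=5
after XOR r3, r2, r4: r3=12^24=20
after XOR r4, r4, #16: r4=24^16=8
after XOR r0, r0, r3: r0=15^20=27
after LSR r7, r4, #2: r7=8>>2=2
after SUB r4, r0, r2: r4=27-12=15
after OR r3, r2, #11: r3=12|11=15
after ADD r0, r3, #13: r0=15+13=28
after LSR r0, r4, #2: r0=15>>2=3
halt.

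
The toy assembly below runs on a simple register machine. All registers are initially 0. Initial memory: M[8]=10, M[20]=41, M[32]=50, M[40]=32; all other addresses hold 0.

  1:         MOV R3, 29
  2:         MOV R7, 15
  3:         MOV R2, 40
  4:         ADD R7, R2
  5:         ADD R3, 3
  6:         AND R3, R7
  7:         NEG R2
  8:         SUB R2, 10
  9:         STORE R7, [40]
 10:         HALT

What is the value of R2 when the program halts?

-50

R3=29
R7=15
R2=40
R7=15+40=55
R3=29+3=32
R3=32&55=32
R2=-(40)=-40
R2=(-40)-10=-50
STORE R7, [40] → M[40]=55
halt.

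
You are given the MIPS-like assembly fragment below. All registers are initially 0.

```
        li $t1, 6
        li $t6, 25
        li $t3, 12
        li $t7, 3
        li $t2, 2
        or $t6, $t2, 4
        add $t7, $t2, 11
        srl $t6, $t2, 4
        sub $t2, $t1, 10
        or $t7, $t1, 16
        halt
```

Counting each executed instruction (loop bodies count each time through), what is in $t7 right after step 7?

13

$t1=6
$t6=25
$t3=12
$t7=3
$t2=2
$t6=2|4=6
$t7=2+11=13
After step 7: $t7 = 13.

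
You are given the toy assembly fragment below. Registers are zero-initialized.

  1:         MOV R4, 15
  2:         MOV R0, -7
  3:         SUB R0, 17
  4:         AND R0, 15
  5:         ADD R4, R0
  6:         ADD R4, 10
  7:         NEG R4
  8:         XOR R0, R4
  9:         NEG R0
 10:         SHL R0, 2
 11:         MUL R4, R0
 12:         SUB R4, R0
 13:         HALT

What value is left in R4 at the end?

-5576

after MOV R4, 15: R4=15
after MOV R0, -7: R0=-7
after SUB R0, 17: R0=(-7)-17=-24
after AND R0, 15: R0=(-24)&15=8
after ADD R4, R0: R4=15+8=23
after ADD R4, 10: R4=23+10=33
after NEG R4: R4=-(33)=-33
after XOR R0, R4: R0=8^(-33)=-41
after NEG R0: R0=-(-41)=41
after SHL R0, 2: R0=41<<2=164
after MUL R4, R0: R4=(-33)*164=-5412
after SUB R4, R0: R4=(-5412)-164=-5576
halt.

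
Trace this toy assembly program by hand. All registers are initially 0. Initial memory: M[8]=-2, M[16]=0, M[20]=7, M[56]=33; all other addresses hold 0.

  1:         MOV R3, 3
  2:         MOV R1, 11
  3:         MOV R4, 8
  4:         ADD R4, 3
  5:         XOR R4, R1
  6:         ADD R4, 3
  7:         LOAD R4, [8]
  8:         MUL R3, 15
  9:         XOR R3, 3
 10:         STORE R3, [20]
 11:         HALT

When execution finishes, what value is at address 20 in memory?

R3=3
R1=11
R4=8
R4=8+3=11
R4=11^11=0
R4=0+3=3
R4=M[8]=-2
R3=3*15=45
R3=45^3=46
STORE R3, [20] → M[20]=46
halt.

46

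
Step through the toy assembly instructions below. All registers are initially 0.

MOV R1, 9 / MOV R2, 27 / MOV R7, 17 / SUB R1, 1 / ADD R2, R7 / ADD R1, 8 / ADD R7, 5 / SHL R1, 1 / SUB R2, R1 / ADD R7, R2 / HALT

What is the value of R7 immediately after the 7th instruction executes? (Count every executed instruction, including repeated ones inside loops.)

MOV R1, 9 → R1=9
MOV R2, 27 → R2=27
MOV R7, 17 → R7=17
SUB R1, 1 → R1=9-1=8
ADD R2, R7 → R2=27+17=44
ADD R1, 8 → R1=8+8=16
ADD R7, 5 → R7=17+5=22
After step 7: R7 = 22.

22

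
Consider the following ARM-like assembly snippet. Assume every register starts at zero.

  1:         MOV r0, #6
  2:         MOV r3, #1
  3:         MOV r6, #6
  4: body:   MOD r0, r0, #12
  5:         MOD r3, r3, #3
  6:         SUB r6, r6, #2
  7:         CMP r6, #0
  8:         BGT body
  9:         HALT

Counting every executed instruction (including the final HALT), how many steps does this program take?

MOV r0, #6 → r0=6
MOV r3, #1 → r3=1
MOV r6, #6 → r6=6
MOD r0, r0, #12 → r0=6%12=6
MOD r3, r3, #3 → r3=1%3=1
SUB r6, r6, #2 → r6=6-2=4
CMP r6, #0  (cmp 4,0)
BGT body: taken
MOD r0, r0, #12 → r0=6%12=6
MOD r3, r3, #3 → r3=1%3=1
SUB r6, r6, #2 → r6=4-2=2
CMP r6, #0  (cmp 2,0)
BGT body: taken
MOD r0, r0, #12 → r0=6%12=6
MOD r3, r3, #3 → r3=1%3=1
SUB r6, r6, #2 → r6=2-2=0
CMP r6, #0  (cmp 0,0)
BGT body: not taken
halt.
Total executed instructions: 19.

19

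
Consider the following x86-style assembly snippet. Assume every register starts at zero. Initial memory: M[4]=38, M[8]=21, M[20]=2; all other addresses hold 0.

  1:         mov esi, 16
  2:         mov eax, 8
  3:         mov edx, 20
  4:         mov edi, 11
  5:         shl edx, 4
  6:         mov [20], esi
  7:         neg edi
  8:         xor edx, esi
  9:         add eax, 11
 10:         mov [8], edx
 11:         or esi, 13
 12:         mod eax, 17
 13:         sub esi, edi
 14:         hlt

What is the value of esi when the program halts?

mov esi, 16 → esi=16
mov eax, 8 → eax=8
mov edx, 20 → edx=20
mov edi, 11 → edi=11
shl edx, 4 → edx=20<<4=320
mov [20], esi → M[20]=16
neg edi → edi=-(11)=-11
xor edx, esi → edx=320^16=336
add eax, 11 → eax=8+11=19
mov [8], edx → M[8]=336
or esi, 13 → esi=16|13=29
mod eax, 17 → eax=19%17=2
sub esi, edi → esi=29-(-11)=40
halt.

40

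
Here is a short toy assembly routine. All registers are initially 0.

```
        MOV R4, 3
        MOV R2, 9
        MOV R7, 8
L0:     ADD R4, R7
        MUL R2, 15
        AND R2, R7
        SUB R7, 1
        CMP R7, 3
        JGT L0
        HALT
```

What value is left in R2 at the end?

MOV R4, 3 → R4=3
MOV R2, 9 → R2=9
MOV R7, 8 → R7=8
ADD R4, R7 → R4=3+8=11
MUL R2, 15 → R2=9*15=135
AND R2, R7 → R2=135&8=0
SUB R7, 1 → R7=8-1=7
CMP R7, 3  (cmp 7,3)
JGT L0: taken
ADD R4, R7 → R4=11+7=18
MUL R2, 15 → R2=0*15=0
AND R2, R7 → R2=0&7=0
SUB R7, 1 → R7=7-1=6
CMP R7, 3  (cmp 6,3)
JGT L0: taken
ADD R4, R7 → R4=18+6=24
MUL R2, 15 → R2=0*15=0
AND R2, R7 → R2=0&6=0
SUB R7, 1 → R7=6-1=5
CMP R7, 3  (cmp 5,3)
JGT L0: taken
ADD R4, R7 → R4=24+5=29
MUL R2, 15 → R2=0*15=0
AND R2, R7 → R2=0&5=0
SUB R7, 1 → R7=5-1=4
CMP R7, 3  (cmp 4,3)
JGT L0: taken
ADD R4, R7 → R4=29+4=33
MUL R2, 15 → R2=0*15=0
AND R2, R7 → R2=0&4=0
SUB R7, 1 → R7=4-1=3
CMP R7, 3  (cmp 3,3)
JGT L0: not taken
halt.

0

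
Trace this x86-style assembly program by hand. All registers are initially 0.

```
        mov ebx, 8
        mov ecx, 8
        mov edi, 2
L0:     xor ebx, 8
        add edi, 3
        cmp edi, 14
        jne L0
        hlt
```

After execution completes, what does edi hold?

ebx=8
ecx=8
edi=2
ebx=8^8=0
edi=2+3=5
cmp edi, 14  (cmp 5,14)
jne L0: taken
ebx=0^8=8
edi=5+3=8
cmp edi, 14  (cmp 8,14)
jne L0: taken
ebx=8^8=0
edi=8+3=11
cmp edi, 14  (cmp 11,14)
jne L0: taken
ebx=0^8=8
edi=11+3=14
cmp edi, 14  (cmp 14,14)
jne L0: not taken
halt.

14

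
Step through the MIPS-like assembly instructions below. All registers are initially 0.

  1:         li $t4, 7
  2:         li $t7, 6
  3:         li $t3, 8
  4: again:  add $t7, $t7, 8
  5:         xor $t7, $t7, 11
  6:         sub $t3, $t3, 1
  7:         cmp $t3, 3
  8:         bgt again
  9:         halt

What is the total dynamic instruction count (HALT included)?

after li $t4, 7: $t4=7
after li $t7, 6: $t7=6
after li $t3, 8: $t3=8
after add $t7, $t7, 8: $t7=6+8=14
after xor $t7, $t7, 11: $t7=14^11=5
after sub $t3, $t3, 1: $t3=8-1=7
cmp $t3, 3  (cmp 7,3)
bgt again: taken
after add $t7, $t7, 8: $t7=5+8=13
after xor $t7, $t7, 11: $t7=13^11=6
after sub $t3, $t3, 1: $t3=7-1=6
cmp $t3, 3  (cmp 6,3)
bgt again: taken
after add $t7, $t7, 8: $t7=6+8=14
after xor $t7, $t7, 11: $t7=14^11=5
after sub $t3, $t3, 1: $t3=6-1=5
cmp $t3, 3  (cmp 5,3)
bgt again: taken
after add $t7, $t7, 8: $t7=5+8=13
after xor $t7, $t7, 11: $t7=13^11=6
after sub $t3, $t3, 1: $t3=5-1=4
cmp $t3, 3  (cmp 4,3)
bgt again: taken
after add $t7, $t7, 8: $t7=6+8=14
after xor $t7, $t7, 11: $t7=14^11=5
after sub $t3, $t3, 1: $t3=4-1=3
cmp $t3, 3  (cmp 3,3)
bgt again: not taken
halt.
Total executed instructions: 29.

29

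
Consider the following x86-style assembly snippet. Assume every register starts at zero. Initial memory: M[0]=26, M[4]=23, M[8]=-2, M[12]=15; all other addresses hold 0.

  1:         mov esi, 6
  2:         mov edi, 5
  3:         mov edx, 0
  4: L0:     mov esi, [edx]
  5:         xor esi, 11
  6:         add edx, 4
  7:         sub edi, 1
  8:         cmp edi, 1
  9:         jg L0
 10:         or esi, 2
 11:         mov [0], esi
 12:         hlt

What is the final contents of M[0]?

mov esi, 6 → esi=6
mov edi, 5 → edi=5
mov edx, 0 → edx=0
mov esi, [edx] → esi=M[0]=26
xor esi, 11 → esi=26^11=17
add edx, 4 → edx=0+4=4
sub edi, 1 → edi=5-1=4
cmp edi, 1  (cmp 4,1)
jg L0: taken
mov esi, [edx] → esi=M[4]=23
xor esi, 11 → esi=23^11=28
add edx, 4 → edx=4+4=8
sub edi, 1 → edi=4-1=3
cmp edi, 1  (cmp 3,1)
jg L0: taken
mov esi, [edx] → esi=M[8]=-2
xor esi, 11 → esi=(-2)^11=-11
add edx, 4 → edx=8+4=12
sub edi, 1 → edi=3-1=2
cmp edi, 1  (cmp 2,1)
jg L0: taken
mov esi, [edx] → esi=M[12]=15
xor esi, 11 → esi=15^11=4
add edx, 4 → edx=12+4=16
sub edi, 1 → edi=2-1=1
cmp edi, 1  (cmp 1,1)
jg L0: not taken
or esi, 2 → esi=4|2=6
mov [0], esi → M[0]=6
halt.

6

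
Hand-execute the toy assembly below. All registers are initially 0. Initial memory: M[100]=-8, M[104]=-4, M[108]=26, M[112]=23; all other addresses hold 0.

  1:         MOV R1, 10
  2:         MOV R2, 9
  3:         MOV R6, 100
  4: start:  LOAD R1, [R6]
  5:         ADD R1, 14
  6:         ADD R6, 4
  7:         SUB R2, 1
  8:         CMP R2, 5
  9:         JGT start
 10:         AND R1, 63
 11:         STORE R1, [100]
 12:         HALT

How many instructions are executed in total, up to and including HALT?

30

R1=10
R2=9
R6=100
R1=M[100]=-8
R1=(-8)+14=6
R6=100+4=104
R2=9-1=8
CMP R2, 5  (cmp 8,5)
JGT start: taken
R1=M[104]=-4
R1=(-4)+14=10
R6=104+4=108
R2=8-1=7
CMP R2, 5  (cmp 7,5)
JGT start: taken
R1=M[108]=26
R1=26+14=40
R6=108+4=112
R2=7-1=6
CMP R2, 5  (cmp 6,5)
JGT start: taken
R1=M[112]=23
R1=23+14=37
R6=112+4=116
R2=6-1=5
CMP R2, 5  (cmp 5,5)
JGT start: not taken
R1=37&63=37
STORE R1, [100] → M[100]=37
halt.
Total executed instructions: 30.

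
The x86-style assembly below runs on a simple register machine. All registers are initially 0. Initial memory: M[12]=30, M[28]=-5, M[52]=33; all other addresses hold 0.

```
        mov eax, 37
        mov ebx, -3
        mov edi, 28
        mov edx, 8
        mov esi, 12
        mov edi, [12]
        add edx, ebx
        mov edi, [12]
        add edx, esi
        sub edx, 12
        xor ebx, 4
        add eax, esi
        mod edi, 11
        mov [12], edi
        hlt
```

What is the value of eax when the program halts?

49

after mov eax, 37: eax=37
after mov ebx, -3: ebx=-3
after mov edi, 28: edi=28
after mov edx, 8: edx=8
after mov esi, 12: esi=12
after mov edi, [12]: edi=M[12]=30
after add edx, ebx: edx=8+(-3)=5
after mov edi, [12]: edi=M[12]=30
after add edx, esi: edx=5+12=17
after sub edx, 12: edx=17-12=5
after xor ebx, 4: ebx=(-3)^4=-7
after add eax, esi: eax=37+12=49
after mod edi, 11: edi=30%11=8
mov [12], edi → M[12]=8
halt.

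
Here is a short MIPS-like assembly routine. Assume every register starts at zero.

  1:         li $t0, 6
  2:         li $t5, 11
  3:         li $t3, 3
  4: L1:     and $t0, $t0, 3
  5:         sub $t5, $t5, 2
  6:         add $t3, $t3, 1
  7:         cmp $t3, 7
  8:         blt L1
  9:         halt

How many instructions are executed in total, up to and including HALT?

24

li $t0, 6 → $t0=6
li $t5, 11 → $t5=11
li $t3, 3 → $t3=3
and $t0, $t0, 3 → $t0=6&3=2
sub $t5, $t5, 2 → $t5=11-2=9
add $t3, $t3, 1 → $t3=3+1=4
cmp $t3, 7  (cmp 4,7)
blt L1: taken
and $t0, $t0, 3 → $t0=2&3=2
sub $t5, $t5, 2 → $t5=9-2=7
add $t3, $t3, 1 → $t3=4+1=5
cmp $t3, 7  (cmp 5,7)
blt L1: taken
and $t0, $t0, 3 → $t0=2&3=2
sub $t5, $t5, 2 → $t5=7-2=5
add $t3, $t3, 1 → $t3=5+1=6
cmp $t3, 7  (cmp 6,7)
blt L1: taken
and $t0, $t0, 3 → $t0=2&3=2
sub $t5, $t5, 2 → $t5=5-2=3
add $t3, $t3, 1 → $t3=6+1=7
cmp $t3, 7  (cmp 7,7)
blt L1: not taken
halt.
Total executed instructions: 24.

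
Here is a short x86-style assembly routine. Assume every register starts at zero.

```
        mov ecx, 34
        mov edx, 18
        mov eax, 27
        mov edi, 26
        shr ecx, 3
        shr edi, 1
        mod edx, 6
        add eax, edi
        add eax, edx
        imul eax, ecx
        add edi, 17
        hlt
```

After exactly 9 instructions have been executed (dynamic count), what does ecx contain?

after mov ecx, 34: ecx=34
after mov edx, 18: edx=18
after mov eax, 27: eax=27
after mov edi, 26: edi=26
after shr ecx, 3: ecx=34>>3=4
after shr edi, 1: edi=26>>1=13
after mod edx, 6: edx=18%6=0
after add eax, edi: eax=27+13=40
after add eax, edx: eax=40+0=40
After step 9: ecx = 4.

4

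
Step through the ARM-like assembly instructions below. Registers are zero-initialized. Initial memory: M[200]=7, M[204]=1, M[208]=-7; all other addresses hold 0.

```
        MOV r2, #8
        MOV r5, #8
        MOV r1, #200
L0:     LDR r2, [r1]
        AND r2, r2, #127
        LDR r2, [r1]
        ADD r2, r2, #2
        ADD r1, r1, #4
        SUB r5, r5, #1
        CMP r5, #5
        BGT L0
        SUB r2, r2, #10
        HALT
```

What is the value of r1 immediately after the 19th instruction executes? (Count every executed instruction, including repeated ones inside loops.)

after MOV r2, #8: r2=8
after MOV r5, #8: r5=8
after MOV r1, #200: r1=200
after LDR r2, [r1]: r2=M[200]=7
after AND r2, r2, #127: r2=7&127=7
after LDR r2, [r1]: r2=M[200]=7
after ADD r2, r2, #2: r2=7+2=9
after ADD r1, r1, #4: r1=200+4=204
after SUB r5, r5, #1: r5=8-1=7
CMP r5, #5  (cmp 7,5)
BGT L0: taken
after LDR r2, [r1]: r2=M[204]=1
after AND r2, r2, #127: r2=1&127=1
after LDR r2, [r1]: r2=M[204]=1
after ADD r2, r2, #2: r2=1+2=3
after ADD r1, r1, #4: r1=204+4=208
after SUB r5, r5, #1: r5=7-1=6
CMP r5, #5  (cmp 6,5)
BGT L0: taken
After step 19: r1 = 208.

208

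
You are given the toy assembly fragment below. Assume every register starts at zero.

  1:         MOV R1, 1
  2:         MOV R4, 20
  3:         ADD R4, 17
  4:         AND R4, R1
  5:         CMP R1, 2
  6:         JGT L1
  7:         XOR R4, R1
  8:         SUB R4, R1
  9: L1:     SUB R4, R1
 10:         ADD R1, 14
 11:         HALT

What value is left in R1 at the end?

MOV R1, 1 → R1=1
MOV R4, 20 → R4=20
ADD R4, 17 → R4=20+17=37
AND R4, R1 → R4=37&1=1
CMP R1, 2  (cmp 1,2)
JGT L1: not taken
XOR R4, R1 → R4=1^1=0
SUB R4, R1 → R4=0-1=-1
SUB R4, R1 → R4=(-1)-1=-2
ADD R1, 14 → R1=1+14=15
halt.

15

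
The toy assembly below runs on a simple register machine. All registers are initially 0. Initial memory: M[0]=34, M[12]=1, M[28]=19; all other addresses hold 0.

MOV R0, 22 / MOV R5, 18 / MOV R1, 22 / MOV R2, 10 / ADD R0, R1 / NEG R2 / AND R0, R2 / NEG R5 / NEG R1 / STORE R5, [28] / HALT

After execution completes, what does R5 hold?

-18

after MOV R0, 22: R0=22
after MOV R5, 18: R5=18
after MOV R1, 22: R1=22
after MOV R2, 10: R2=10
after ADD R0, R1: R0=22+22=44
after NEG R2: R2=-(10)=-10
after AND R0, R2: R0=44&(-10)=36
after NEG R5: R5=-(18)=-18
after NEG R1: R1=-(22)=-22
STORE R5, [28] → M[28]=-18
halt.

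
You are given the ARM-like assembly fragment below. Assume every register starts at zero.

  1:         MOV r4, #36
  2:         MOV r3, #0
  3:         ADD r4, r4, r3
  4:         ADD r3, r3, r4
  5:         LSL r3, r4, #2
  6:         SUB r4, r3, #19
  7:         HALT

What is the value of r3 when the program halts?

144

MOV r4, #36 → r4=36
MOV r3, #0 → r3=0
ADD r4, r4, r3 → r4=36+0=36
ADD r3, r3, r4 → r3=0+36=36
LSL r3, r4, #2 → r3=36<<2=144
SUB r4, r3, #19 → r4=144-19=125
halt.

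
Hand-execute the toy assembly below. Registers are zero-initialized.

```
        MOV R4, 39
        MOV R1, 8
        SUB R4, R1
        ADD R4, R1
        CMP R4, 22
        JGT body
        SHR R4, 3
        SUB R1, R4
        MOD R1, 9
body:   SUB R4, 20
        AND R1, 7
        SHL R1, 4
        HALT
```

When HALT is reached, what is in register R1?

0

MOV R4, 39 → R4=39
MOV R1, 8 → R1=8
SUB R4, R1 → R4=39-8=31
ADD R4, R1 → R4=31+8=39
CMP R4, 22  (cmp 39,22)
JGT body: taken
SUB R4, 20 → R4=39-20=19
AND R1, 7 → R1=8&7=0
SHL R1, 4 → R1=0<<4=0
halt.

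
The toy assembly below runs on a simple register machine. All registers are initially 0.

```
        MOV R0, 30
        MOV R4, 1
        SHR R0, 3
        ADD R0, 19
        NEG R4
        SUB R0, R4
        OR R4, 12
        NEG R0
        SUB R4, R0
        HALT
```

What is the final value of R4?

22

after MOV R0, 30: R0=30
after MOV R4, 1: R4=1
after SHR R0, 3: R0=30>>3=3
after ADD R0, 19: R0=3+19=22
after NEG R4: R4=-(1)=-1
after SUB R0, R4: R0=22-(-1)=23
after OR R4, 12: R4=(-1)|12=-1
after NEG R0: R0=-(23)=-23
after SUB R4, R0: R4=(-1)-(-23)=22
halt.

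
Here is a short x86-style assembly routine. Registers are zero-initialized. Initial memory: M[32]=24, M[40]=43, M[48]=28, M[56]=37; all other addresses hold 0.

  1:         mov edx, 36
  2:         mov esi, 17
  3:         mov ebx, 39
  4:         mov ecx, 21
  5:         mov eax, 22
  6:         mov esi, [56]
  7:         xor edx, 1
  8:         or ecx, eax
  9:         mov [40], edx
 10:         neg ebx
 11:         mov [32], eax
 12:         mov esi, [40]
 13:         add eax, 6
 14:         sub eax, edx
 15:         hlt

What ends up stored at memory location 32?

22

mov edx, 36 → edx=36
mov esi, 17 → esi=17
mov ebx, 39 → ebx=39
mov ecx, 21 → ecx=21
mov eax, 22 → eax=22
mov esi, [56] → esi=M[56]=37
xor edx, 1 → edx=36^1=37
or ecx, eax → ecx=21|22=23
mov [40], edx → M[40]=37
neg ebx → ebx=-(39)=-39
mov [32], eax → M[32]=22
mov esi, [40] → esi=M[40]=37
add eax, 6 → eax=22+6=28
sub eax, edx → eax=28-37=-9
halt.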